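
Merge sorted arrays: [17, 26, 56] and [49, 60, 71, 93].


Take 17 from A
Take 26 from A
Take 49 from B
Take 56 from A

Merged: [17, 26, 49, 56, 60, 71, 93]


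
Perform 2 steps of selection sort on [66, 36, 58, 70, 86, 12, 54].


Initial: [66, 36, 58, 70, 86, 12, 54]
Step 1: min=12 at 5
  Swap: [12, 36, 58, 70, 86, 66, 54]
Step 2: min=36 at 1
  Swap: [12, 36, 58, 70, 86, 66, 54]

After 2 steps: [12, 36, 58, 70, 86, 66, 54]


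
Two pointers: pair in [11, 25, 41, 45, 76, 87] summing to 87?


lo=0(11)+hi=5(87)=98
lo=0(11)+hi=4(76)=87

Yes: 11+76=87


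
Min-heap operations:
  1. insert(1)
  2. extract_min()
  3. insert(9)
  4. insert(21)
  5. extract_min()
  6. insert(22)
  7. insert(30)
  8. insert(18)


insert(1) -> [1]
extract_min()->1, []
insert(9) -> [9]
insert(21) -> [9, 21]
extract_min()->9, [21]
insert(22) -> [21, 22]
insert(30) -> [21, 22, 30]
insert(18) -> [18, 21, 30, 22]

Final heap: [18, 21, 30, 22]


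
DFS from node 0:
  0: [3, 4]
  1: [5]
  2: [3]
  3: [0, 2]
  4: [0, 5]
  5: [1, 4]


Visit 0, push [4, 3]
Visit 3, push [2]
Visit 2, push []
Visit 4, push [5]
Visit 5, push [1]
Visit 1, push []

DFS order: [0, 3, 2, 4, 5, 1]


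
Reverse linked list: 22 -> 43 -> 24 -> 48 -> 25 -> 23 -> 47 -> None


Step 1: curr=22, set curr.next=prev(None) | reversed so far: 22
Step 2: curr=43, set curr.next=prev(22) | reversed so far: 43 -> 22
Step 3: curr=24, set curr.next=prev(43) | reversed so far: 24 -> 43 -> 22
Step 4: curr=48, set curr.next=prev(24) | reversed so far: 48 -> 24 -> 43 -> 22
Step 5: curr=25, set curr.next=prev(48) | reversed so far: 25 -> 48 -> 24 -> 43 -> 22
Step 6: curr=23, set curr.next=prev(25) | reversed so far: 23 -> 25 -> 48 -> 24 -> 43 -> 22
Step 7: curr=47, set curr.next=prev(23) | reversed so far: 47 -> 23 -> 25 -> 48 -> 24 -> 43 -> 22

47 -> 23 -> 25 -> 48 -> 24 -> 43 -> 22 -> None


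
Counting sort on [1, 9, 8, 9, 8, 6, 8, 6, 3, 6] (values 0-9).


Input: [1, 9, 8, 9, 8, 6, 8, 6, 3, 6]
Counts: [0, 1, 0, 1, 0, 0, 3, 0, 3, 2]

Sorted: [1, 3, 6, 6, 6, 8, 8, 8, 9, 9]


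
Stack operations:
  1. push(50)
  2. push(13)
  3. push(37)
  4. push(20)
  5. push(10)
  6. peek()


push(50) -> [50]
push(13) -> [50, 13]
push(37) -> [50, 13, 37]
push(20) -> [50, 13, 37, 20]
push(10) -> [50, 13, 37, 20, 10]
peek()->10

Final stack: [50, 13, 37, 20, 10]


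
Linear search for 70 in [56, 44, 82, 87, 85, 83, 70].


i=0: 56!=70
i=1: 44!=70
i=2: 82!=70
i=3: 87!=70
i=4: 85!=70
i=5: 83!=70
i=6: 70==70 found!

Found at 6, 7 comps


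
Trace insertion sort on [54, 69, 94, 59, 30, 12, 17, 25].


Initial: [54, 69, 94, 59, 30, 12, 17, 25]
Insert 69: [54, 69, 94, 59, 30, 12, 17, 25]
Insert 94: [54, 69, 94, 59, 30, 12, 17, 25]
Insert 59: [54, 59, 69, 94, 30, 12, 17, 25]
Insert 30: [30, 54, 59, 69, 94, 12, 17, 25]
Insert 12: [12, 30, 54, 59, 69, 94, 17, 25]
Insert 17: [12, 17, 30, 54, 59, 69, 94, 25]
Insert 25: [12, 17, 25, 30, 54, 59, 69, 94]

Sorted: [12, 17, 25, 30, 54, 59, 69, 94]


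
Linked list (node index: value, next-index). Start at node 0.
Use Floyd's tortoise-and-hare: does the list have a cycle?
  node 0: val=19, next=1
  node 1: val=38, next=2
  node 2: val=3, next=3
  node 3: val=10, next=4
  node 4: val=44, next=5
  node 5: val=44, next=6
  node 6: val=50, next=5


Floyd's tortoise (slow, +1) and hare (fast, +2):
  init: slow=0, fast=0
  step 1: slow=1, fast=2
  step 2: slow=2, fast=4
  step 3: slow=3, fast=6
  step 4: slow=4, fast=6
  step 5: slow=5, fast=6
  step 6: slow=6, fast=6
  slow == fast at node 6: cycle detected

Cycle: yes


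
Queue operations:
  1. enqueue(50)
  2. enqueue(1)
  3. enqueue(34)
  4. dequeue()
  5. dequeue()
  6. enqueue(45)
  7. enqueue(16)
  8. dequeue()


enqueue(50) -> [50]
enqueue(1) -> [50, 1]
enqueue(34) -> [50, 1, 34]
dequeue()->50, [1, 34]
dequeue()->1, [34]
enqueue(45) -> [34, 45]
enqueue(16) -> [34, 45, 16]
dequeue()->34, [45, 16]

Final queue: [45, 16]


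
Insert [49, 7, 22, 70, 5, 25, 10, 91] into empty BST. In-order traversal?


Insert 49: root
Insert 7: L from 49
Insert 22: L from 49 -> R from 7
Insert 70: R from 49
Insert 5: L from 49 -> L from 7
Insert 25: L from 49 -> R from 7 -> R from 22
Insert 10: L from 49 -> R from 7 -> L from 22
Insert 91: R from 49 -> R from 70

In-order: [5, 7, 10, 22, 25, 49, 70, 91]


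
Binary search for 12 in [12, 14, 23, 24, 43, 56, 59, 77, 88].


Step 1: lo=0, hi=8, mid=4, val=43
Step 2: lo=0, hi=3, mid=1, val=14
Step 3: lo=0, hi=0, mid=0, val=12

Found at index 0


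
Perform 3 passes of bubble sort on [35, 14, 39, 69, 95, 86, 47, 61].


Initial: [35, 14, 39, 69, 95, 86, 47, 61]
Pass 1: [14, 35, 39, 69, 86, 47, 61, 95] (4 swaps)
Pass 2: [14, 35, 39, 69, 47, 61, 86, 95] (2 swaps)
Pass 3: [14, 35, 39, 47, 61, 69, 86, 95] (2 swaps)

After 3 passes: [14, 35, 39, 47, 61, 69, 86, 95]


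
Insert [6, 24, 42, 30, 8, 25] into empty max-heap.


Insert 6: [6]
Insert 24: [24, 6]
Insert 42: [42, 6, 24]
Insert 30: [42, 30, 24, 6]
Insert 8: [42, 30, 24, 6, 8]
Insert 25: [42, 30, 25, 6, 8, 24]

Final heap: [42, 30, 25, 6, 8, 24]


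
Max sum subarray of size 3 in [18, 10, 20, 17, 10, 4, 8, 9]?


[0:3]: 48
[1:4]: 47
[2:5]: 47
[3:6]: 31
[4:7]: 22
[5:8]: 21

Max: 48 at [0:3]


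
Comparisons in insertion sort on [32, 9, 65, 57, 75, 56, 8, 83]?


Algorithm: insertion sort
Input: [32, 9, 65, 57, 75, 56, 8, 83]
Sorted: [8, 9, 32, 56, 57, 65, 75, 83]

16


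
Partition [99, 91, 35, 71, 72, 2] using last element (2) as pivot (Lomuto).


Pivot: 2
Place pivot at 0: [2, 91, 35, 71, 72, 99]

Partitioned: [2, 91, 35, 71, 72, 99]


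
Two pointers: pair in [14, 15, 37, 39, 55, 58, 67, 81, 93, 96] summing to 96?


lo=0(14)+hi=9(96)=110
lo=0(14)+hi=8(93)=107
lo=0(14)+hi=7(81)=95
lo=1(15)+hi=7(81)=96

Yes: 15+81=96


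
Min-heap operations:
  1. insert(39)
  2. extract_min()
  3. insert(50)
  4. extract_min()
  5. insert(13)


insert(39) -> [39]
extract_min()->39, []
insert(50) -> [50]
extract_min()->50, []
insert(13) -> [13]

Final heap: [13]


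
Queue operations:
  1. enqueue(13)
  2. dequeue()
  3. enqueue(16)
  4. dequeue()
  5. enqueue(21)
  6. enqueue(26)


enqueue(13) -> [13]
dequeue()->13, []
enqueue(16) -> [16]
dequeue()->16, []
enqueue(21) -> [21]
enqueue(26) -> [21, 26]

Final queue: [21, 26]


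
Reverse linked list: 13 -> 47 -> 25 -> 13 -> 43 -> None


Step 1: curr=13, set curr.next=prev(None) | reversed so far: 13
Step 2: curr=47, set curr.next=prev(13) | reversed so far: 47 -> 13
Step 3: curr=25, set curr.next=prev(47) | reversed so far: 25 -> 47 -> 13
Step 4: curr=13, set curr.next=prev(25) | reversed so far: 13 -> 25 -> 47 -> 13
Step 5: curr=43, set curr.next=prev(13) | reversed so far: 43 -> 13 -> 25 -> 47 -> 13

43 -> 13 -> 25 -> 47 -> 13 -> None


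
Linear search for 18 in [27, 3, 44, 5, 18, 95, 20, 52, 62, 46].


i=0: 27!=18
i=1: 3!=18
i=2: 44!=18
i=3: 5!=18
i=4: 18==18 found!

Found at 4, 5 comps


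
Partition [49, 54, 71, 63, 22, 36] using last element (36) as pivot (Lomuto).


Pivot: 36
  22 <= 36: swap -> [22, 54, 71, 63, 49, 36]
Place pivot at 1: [22, 36, 71, 63, 49, 54]

Partitioned: [22, 36, 71, 63, 49, 54]


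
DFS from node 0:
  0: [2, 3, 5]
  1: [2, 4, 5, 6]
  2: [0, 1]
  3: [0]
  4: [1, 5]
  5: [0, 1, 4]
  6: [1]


Visit 0, push [5, 3, 2]
Visit 2, push [1]
Visit 1, push [6, 5, 4]
Visit 4, push [5]
Visit 5, push []
Visit 6, push []
Visit 3, push []

DFS order: [0, 2, 1, 4, 5, 6, 3]


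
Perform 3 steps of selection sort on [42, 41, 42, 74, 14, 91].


Initial: [42, 41, 42, 74, 14, 91]
Step 1: min=14 at 4
  Swap: [14, 41, 42, 74, 42, 91]
Step 2: min=41 at 1
  Swap: [14, 41, 42, 74, 42, 91]
Step 3: min=42 at 2
  Swap: [14, 41, 42, 74, 42, 91]

After 3 steps: [14, 41, 42, 74, 42, 91]


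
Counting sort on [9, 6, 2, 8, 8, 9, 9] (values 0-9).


Input: [9, 6, 2, 8, 8, 9, 9]
Counts: [0, 0, 1, 0, 0, 0, 1, 0, 2, 3]

Sorted: [2, 6, 8, 8, 9, 9, 9]


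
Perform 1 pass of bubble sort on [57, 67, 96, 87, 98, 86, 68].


Initial: [57, 67, 96, 87, 98, 86, 68]
Pass 1: [57, 67, 87, 96, 86, 68, 98] (3 swaps)

After 1 pass: [57, 67, 87, 96, 86, 68, 98]


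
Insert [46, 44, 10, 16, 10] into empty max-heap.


Insert 46: [46]
Insert 44: [46, 44]
Insert 10: [46, 44, 10]
Insert 16: [46, 44, 10, 16]
Insert 10: [46, 44, 10, 16, 10]

Final heap: [46, 44, 10, 16, 10]


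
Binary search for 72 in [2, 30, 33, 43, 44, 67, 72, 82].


Step 1: lo=0, hi=7, mid=3, val=43
Step 2: lo=4, hi=7, mid=5, val=67
Step 3: lo=6, hi=7, mid=6, val=72

Found at index 6


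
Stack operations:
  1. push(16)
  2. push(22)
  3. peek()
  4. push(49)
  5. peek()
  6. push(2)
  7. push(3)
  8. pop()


push(16) -> [16]
push(22) -> [16, 22]
peek()->22
push(49) -> [16, 22, 49]
peek()->49
push(2) -> [16, 22, 49, 2]
push(3) -> [16, 22, 49, 2, 3]
pop()->3, [16, 22, 49, 2]

Final stack: [16, 22, 49, 2]


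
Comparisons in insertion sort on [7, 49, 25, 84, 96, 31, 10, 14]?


Algorithm: insertion sort
Input: [7, 49, 25, 84, 96, 31, 10, 14]
Sorted: [7, 10, 14, 25, 31, 49, 84, 96]

21


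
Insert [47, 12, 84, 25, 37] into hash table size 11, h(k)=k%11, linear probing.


Insert 47: h=3 -> slot 3
Insert 12: h=1 -> slot 1
Insert 84: h=7 -> slot 7
Insert 25: h=3, 1 probes -> slot 4
Insert 37: h=4, 1 probes -> slot 5

Table: [None, 12, None, 47, 25, 37, None, 84, None, None, None]


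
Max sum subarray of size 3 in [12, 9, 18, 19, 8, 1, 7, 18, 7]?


[0:3]: 39
[1:4]: 46
[2:5]: 45
[3:6]: 28
[4:7]: 16
[5:8]: 26
[6:9]: 32

Max: 46 at [1:4]


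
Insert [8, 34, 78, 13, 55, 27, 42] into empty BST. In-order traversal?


Insert 8: root
Insert 34: R from 8
Insert 78: R from 8 -> R from 34
Insert 13: R from 8 -> L from 34
Insert 55: R from 8 -> R from 34 -> L from 78
Insert 27: R from 8 -> L from 34 -> R from 13
Insert 42: R from 8 -> R from 34 -> L from 78 -> L from 55

In-order: [8, 13, 27, 34, 42, 55, 78]


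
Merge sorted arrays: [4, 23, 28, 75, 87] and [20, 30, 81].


Take 4 from A
Take 20 from B
Take 23 from A
Take 28 from A
Take 30 from B
Take 75 from A
Take 81 from B

Merged: [4, 20, 23, 28, 30, 75, 81, 87]


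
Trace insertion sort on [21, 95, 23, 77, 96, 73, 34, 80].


Initial: [21, 95, 23, 77, 96, 73, 34, 80]
Insert 95: [21, 95, 23, 77, 96, 73, 34, 80]
Insert 23: [21, 23, 95, 77, 96, 73, 34, 80]
Insert 77: [21, 23, 77, 95, 96, 73, 34, 80]
Insert 96: [21, 23, 77, 95, 96, 73, 34, 80]
Insert 73: [21, 23, 73, 77, 95, 96, 34, 80]
Insert 34: [21, 23, 34, 73, 77, 95, 96, 80]
Insert 80: [21, 23, 34, 73, 77, 80, 95, 96]

Sorted: [21, 23, 34, 73, 77, 80, 95, 96]


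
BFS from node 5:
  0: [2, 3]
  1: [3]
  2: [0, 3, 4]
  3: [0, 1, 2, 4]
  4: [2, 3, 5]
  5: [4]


Visit 5, enqueue [4]
Visit 4, enqueue [2, 3]
Visit 2, enqueue [0]
Visit 3, enqueue [1]
Visit 0, enqueue []
Visit 1, enqueue []

BFS order: [5, 4, 2, 3, 0, 1]


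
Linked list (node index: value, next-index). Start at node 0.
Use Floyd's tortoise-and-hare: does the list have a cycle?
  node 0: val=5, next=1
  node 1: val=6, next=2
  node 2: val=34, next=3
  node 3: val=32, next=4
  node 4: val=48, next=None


Floyd's tortoise (slow, +1) and hare (fast, +2):
  init: slow=0, fast=0
  step 1: slow=1, fast=2
  step 2: slow=2, fast=4
  step 3: fast -> None, no cycle

Cycle: no


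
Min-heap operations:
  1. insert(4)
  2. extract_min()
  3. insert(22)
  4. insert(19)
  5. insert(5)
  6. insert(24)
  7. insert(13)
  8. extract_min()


insert(4) -> [4]
extract_min()->4, []
insert(22) -> [22]
insert(19) -> [19, 22]
insert(5) -> [5, 22, 19]
insert(24) -> [5, 22, 19, 24]
insert(13) -> [5, 13, 19, 24, 22]
extract_min()->5, [13, 22, 19, 24]

Final heap: [13, 22, 19, 24]


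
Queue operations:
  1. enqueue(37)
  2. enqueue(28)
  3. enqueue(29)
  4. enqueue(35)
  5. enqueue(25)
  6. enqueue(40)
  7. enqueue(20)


enqueue(37) -> [37]
enqueue(28) -> [37, 28]
enqueue(29) -> [37, 28, 29]
enqueue(35) -> [37, 28, 29, 35]
enqueue(25) -> [37, 28, 29, 35, 25]
enqueue(40) -> [37, 28, 29, 35, 25, 40]
enqueue(20) -> [37, 28, 29, 35, 25, 40, 20]

Final queue: [37, 28, 29, 35, 25, 40, 20]


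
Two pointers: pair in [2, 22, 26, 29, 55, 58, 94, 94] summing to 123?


lo=0(2)+hi=7(94)=96
lo=1(22)+hi=7(94)=116
lo=2(26)+hi=7(94)=120
lo=3(29)+hi=7(94)=123

Yes: 29+94=123


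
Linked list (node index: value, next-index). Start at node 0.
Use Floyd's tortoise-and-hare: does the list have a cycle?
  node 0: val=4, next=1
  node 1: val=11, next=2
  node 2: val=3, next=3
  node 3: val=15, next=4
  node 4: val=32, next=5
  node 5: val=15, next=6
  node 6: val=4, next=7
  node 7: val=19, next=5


Floyd's tortoise (slow, +1) and hare (fast, +2):
  init: slow=0, fast=0
  step 1: slow=1, fast=2
  step 2: slow=2, fast=4
  step 3: slow=3, fast=6
  step 4: slow=4, fast=5
  step 5: slow=5, fast=7
  step 6: slow=6, fast=6
  slow == fast at node 6: cycle detected

Cycle: yes


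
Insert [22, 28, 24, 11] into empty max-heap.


Insert 22: [22]
Insert 28: [28, 22]
Insert 24: [28, 22, 24]
Insert 11: [28, 22, 24, 11]

Final heap: [28, 22, 24, 11]


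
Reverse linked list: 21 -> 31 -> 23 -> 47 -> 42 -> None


Step 1: curr=21, set curr.next=prev(None) | reversed so far: 21
Step 2: curr=31, set curr.next=prev(21) | reversed so far: 31 -> 21
Step 3: curr=23, set curr.next=prev(31) | reversed so far: 23 -> 31 -> 21
Step 4: curr=47, set curr.next=prev(23) | reversed so far: 47 -> 23 -> 31 -> 21
Step 5: curr=42, set curr.next=prev(47) | reversed so far: 42 -> 47 -> 23 -> 31 -> 21

42 -> 47 -> 23 -> 31 -> 21 -> None


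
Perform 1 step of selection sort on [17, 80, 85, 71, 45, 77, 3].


Initial: [17, 80, 85, 71, 45, 77, 3]
Step 1: min=3 at 6
  Swap: [3, 80, 85, 71, 45, 77, 17]

After 1 step: [3, 80, 85, 71, 45, 77, 17]


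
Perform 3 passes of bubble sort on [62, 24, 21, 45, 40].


Initial: [62, 24, 21, 45, 40]
Pass 1: [24, 21, 45, 40, 62] (4 swaps)
Pass 2: [21, 24, 40, 45, 62] (2 swaps)
Pass 3: [21, 24, 40, 45, 62] (0 swaps)

After 3 passes: [21, 24, 40, 45, 62]


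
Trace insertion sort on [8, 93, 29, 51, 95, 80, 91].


Initial: [8, 93, 29, 51, 95, 80, 91]
Insert 93: [8, 93, 29, 51, 95, 80, 91]
Insert 29: [8, 29, 93, 51, 95, 80, 91]
Insert 51: [8, 29, 51, 93, 95, 80, 91]
Insert 95: [8, 29, 51, 93, 95, 80, 91]
Insert 80: [8, 29, 51, 80, 93, 95, 91]
Insert 91: [8, 29, 51, 80, 91, 93, 95]

Sorted: [8, 29, 51, 80, 91, 93, 95]


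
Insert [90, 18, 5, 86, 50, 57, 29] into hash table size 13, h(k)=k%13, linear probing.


Insert 90: h=12 -> slot 12
Insert 18: h=5 -> slot 5
Insert 5: h=5, 1 probes -> slot 6
Insert 86: h=8 -> slot 8
Insert 50: h=11 -> slot 11
Insert 57: h=5, 2 probes -> slot 7
Insert 29: h=3 -> slot 3

Table: [None, None, None, 29, None, 18, 5, 57, 86, None, None, 50, 90]


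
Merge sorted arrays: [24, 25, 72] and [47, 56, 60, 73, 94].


Take 24 from A
Take 25 from A
Take 47 from B
Take 56 from B
Take 60 from B
Take 72 from A

Merged: [24, 25, 47, 56, 60, 72, 73, 94]


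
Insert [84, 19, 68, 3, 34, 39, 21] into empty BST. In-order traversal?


Insert 84: root
Insert 19: L from 84
Insert 68: L from 84 -> R from 19
Insert 3: L from 84 -> L from 19
Insert 34: L from 84 -> R from 19 -> L from 68
Insert 39: L from 84 -> R from 19 -> L from 68 -> R from 34
Insert 21: L from 84 -> R from 19 -> L from 68 -> L from 34

In-order: [3, 19, 21, 34, 39, 68, 84]


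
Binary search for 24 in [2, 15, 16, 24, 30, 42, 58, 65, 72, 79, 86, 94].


Step 1: lo=0, hi=11, mid=5, val=42
Step 2: lo=0, hi=4, mid=2, val=16
Step 3: lo=3, hi=4, mid=3, val=24

Found at index 3


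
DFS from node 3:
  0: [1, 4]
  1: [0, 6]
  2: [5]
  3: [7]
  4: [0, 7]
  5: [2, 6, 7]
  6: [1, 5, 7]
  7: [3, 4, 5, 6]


Visit 3, push [7]
Visit 7, push [6, 5, 4]
Visit 4, push [0]
Visit 0, push [1]
Visit 1, push [6]
Visit 6, push [5]
Visit 5, push [2]
Visit 2, push []

DFS order: [3, 7, 4, 0, 1, 6, 5, 2]


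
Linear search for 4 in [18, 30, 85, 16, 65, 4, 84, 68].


i=0: 18!=4
i=1: 30!=4
i=2: 85!=4
i=3: 16!=4
i=4: 65!=4
i=5: 4==4 found!

Found at 5, 6 comps


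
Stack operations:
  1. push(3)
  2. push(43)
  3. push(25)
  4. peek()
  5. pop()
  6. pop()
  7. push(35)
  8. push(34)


push(3) -> [3]
push(43) -> [3, 43]
push(25) -> [3, 43, 25]
peek()->25
pop()->25, [3, 43]
pop()->43, [3]
push(35) -> [3, 35]
push(34) -> [3, 35, 34]

Final stack: [3, 35, 34]


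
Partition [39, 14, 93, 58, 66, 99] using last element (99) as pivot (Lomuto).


Pivot: 99
  39 <= 99: advance i (no swap)
  14 <= 99: advance i (no swap)
  93 <= 99: advance i (no swap)
  58 <= 99: advance i (no swap)
  66 <= 99: advance i (no swap)
Place pivot at 5: [39, 14, 93, 58, 66, 99]

Partitioned: [39, 14, 93, 58, 66, 99]


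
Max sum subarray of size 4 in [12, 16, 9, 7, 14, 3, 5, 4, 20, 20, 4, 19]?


[0:4]: 44
[1:5]: 46
[2:6]: 33
[3:7]: 29
[4:8]: 26
[5:9]: 32
[6:10]: 49
[7:11]: 48
[8:12]: 63

Max: 63 at [8:12]


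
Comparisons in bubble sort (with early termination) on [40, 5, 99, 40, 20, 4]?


Algorithm: bubble sort (with early termination)
Input: [40, 5, 99, 40, 20, 4]
Sorted: [4, 5, 20, 40, 40, 99]

15


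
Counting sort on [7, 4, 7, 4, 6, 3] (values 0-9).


Input: [7, 4, 7, 4, 6, 3]
Counts: [0, 0, 0, 1, 2, 0, 1, 2, 0, 0]

Sorted: [3, 4, 4, 6, 7, 7]


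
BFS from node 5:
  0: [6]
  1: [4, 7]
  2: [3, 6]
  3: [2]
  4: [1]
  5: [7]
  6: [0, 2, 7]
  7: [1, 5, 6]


Visit 5, enqueue [7]
Visit 7, enqueue [1, 6]
Visit 1, enqueue [4]
Visit 6, enqueue [0, 2]
Visit 4, enqueue []
Visit 0, enqueue []
Visit 2, enqueue [3]
Visit 3, enqueue []

BFS order: [5, 7, 1, 6, 4, 0, 2, 3]


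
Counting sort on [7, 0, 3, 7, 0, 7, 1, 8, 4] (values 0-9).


Input: [7, 0, 3, 7, 0, 7, 1, 8, 4]
Counts: [2, 1, 0, 1, 1, 0, 0, 3, 1, 0]

Sorted: [0, 0, 1, 3, 4, 7, 7, 7, 8]


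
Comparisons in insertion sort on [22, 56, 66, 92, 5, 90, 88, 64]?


Algorithm: insertion sort
Input: [22, 56, 66, 92, 5, 90, 88, 64]
Sorted: [5, 22, 56, 64, 66, 88, 90, 92]

17


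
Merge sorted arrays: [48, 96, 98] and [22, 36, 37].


Take 22 from B
Take 36 from B
Take 37 from B

Merged: [22, 36, 37, 48, 96, 98]


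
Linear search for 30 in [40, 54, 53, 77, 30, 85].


i=0: 40!=30
i=1: 54!=30
i=2: 53!=30
i=3: 77!=30
i=4: 30==30 found!

Found at 4, 5 comps


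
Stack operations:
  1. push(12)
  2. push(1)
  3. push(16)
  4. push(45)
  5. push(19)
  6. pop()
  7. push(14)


push(12) -> [12]
push(1) -> [12, 1]
push(16) -> [12, 1, 16]
push(45) -> [12, 1, 16, 45]
push(19) -> [12, 1, 16, 45, 19]
pop()->19, [12, 1, 16, 45]
push(14) -> [12, 1, 16, 45, 14]

Final stack: [12, 1, 16, 45, 14]


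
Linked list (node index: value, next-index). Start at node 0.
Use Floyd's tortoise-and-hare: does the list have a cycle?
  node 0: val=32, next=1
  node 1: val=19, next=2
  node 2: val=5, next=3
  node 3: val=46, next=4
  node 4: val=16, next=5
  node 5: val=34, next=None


Floyd's tortoise (slow, +1) and hare (fast, +2):
  init: slow=0, fast=0
  step 1: slow=1, fast=2
  step 2: slow=2, fast=4
  step 3: fast 4->5->None, no cycle

Cycle: no


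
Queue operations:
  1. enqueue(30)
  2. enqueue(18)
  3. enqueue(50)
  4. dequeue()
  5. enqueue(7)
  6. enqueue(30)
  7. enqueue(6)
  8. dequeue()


enqueue(30) -> [30]
enqueue(18) -> [30, 18]
enqueue(50) -> [30, 18, 50]
dequeue()->30, [18, 50]
enqueue(7) -> [18, 50, 7]
enqueue(30) -> [18, 50, 7, 30]
enqueue(6) -> [18, 50, 7, 30, 6]
dequeue()->18, [50, 7, 30, 6]

Final queue: [50, 7, 30, 6]


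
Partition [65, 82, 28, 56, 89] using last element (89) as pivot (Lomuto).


Pivot: 89
  65 <= 89: advance i (no swap)
  82 <= 89: advance i (no swap)
  28 <= 89: advance i (no swap)
  56 <= 89: advance i (no swap)
Place pivot at 4: [65, 82, 28, 56, 89]

Partitioned: [65, 82, 28, 56, 89]


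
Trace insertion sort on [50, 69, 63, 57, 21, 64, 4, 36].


Initial: [50, 69, 63, 57, 21, 64, 4, 36]
Insert 69: [50, 69, 63, 57, 21, 64, 4, 36]
Insert 63: [50, 63, 69, 57, 21, 64, 4, 36]
Insert 57: [50, 57, 63, 69, 21, 64, 4, 36]
Insert 21: [21, 50, 57, 63, 69, 64, 4, 36]
Insert 64: [21, 50, 57, 63, 64, 69, 4, 36]
Insert 4: [4, 21, 50, 57, 63, 64, 69, 36]
Insert 36: [4, 21, 36, 50, 57, 63, 64, 69]

Sorted: [4, 21, 36, 50, 57, 63, 64, 69]


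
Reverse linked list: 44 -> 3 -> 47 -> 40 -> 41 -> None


Step 1: curr=44, set curr.next=prev(None) | reversed so far: 44
Step 2: curr=3, set curr.next=prev(44) | reversed so far: 3 -> 44
Step 3: curr=47, set curr.next=prev(3) | reversed so far: 47 -> 3 -> 44
Step 4: curr=40, set curr.next=prev(47) | reversed so far: 40 -> 47 -> 3 -> 44
Step 5: curr=41, set curr.next=prev(40) | reversed so far: 41 -> 40 -> 47 -> 3 -> 44

41 -> 40 -> 47 -> 3 -> 44 -> None


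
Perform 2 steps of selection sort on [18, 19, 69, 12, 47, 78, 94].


Initial: [18, 19, 69, 12, 47, 78, 94]
Step 1: min=12 at 3
  Swap: [12, 19, 69, 18, 47, 78, 94]
Step 2: min=18 at 3
  Swap: [12, 18, 69, 19, 47, 78, 94]

After 2 steps: [12, 18, 69, 19, 47, 78, 94]


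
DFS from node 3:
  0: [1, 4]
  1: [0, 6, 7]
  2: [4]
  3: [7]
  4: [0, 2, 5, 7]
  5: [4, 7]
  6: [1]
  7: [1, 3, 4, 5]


Visit 3, push [7]
Visit 7, push [5, 4, 1]
Visit 1, push [6, 0]
Visit 0, push [4]
Visit 4, push [5, 2]
Visit 2, push []
Visit 5, push []
Visit 6, push []

DFS order: [3, 7, 1, 0, 4, 2, 5, 6]


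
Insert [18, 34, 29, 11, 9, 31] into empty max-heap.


Insert 18: [18]
Insert 34: [34, 18]
Insert 29: [34, 18, 29]
Insert 11: [34, 18, 29, 11]
Insert 9: [34, 18, 29, 11, 9]
Insert 31: [34, 18, 31, 11, 9, 29]

Final heap: [34, 18, 31, 11, 9, 29]


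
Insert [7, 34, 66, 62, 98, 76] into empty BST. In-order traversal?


Insert 7: root
Insert 34: R from 7
Insert 66: R from 7 -> R from 34
Insert 62: R from 7 -> R from 34 -> L from 66
Insert 98: R from 7 -> R from 34 -> R from 66
Insert 76: R from 7 -> R from 34 -> R from 66 -> L from 98

In-order: [7, 34, 62, 66, 76, 98]


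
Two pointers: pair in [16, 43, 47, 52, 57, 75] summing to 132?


lo=0(16)+hi=5(75)=91
lo=1(43)+hi=5(75)=118
lo=2(47)+hi=5(75)=122
lo=3(52)+hi=5(75)=127
lo=4(57)+hi=5(75)=132

Yes: 57+75=132


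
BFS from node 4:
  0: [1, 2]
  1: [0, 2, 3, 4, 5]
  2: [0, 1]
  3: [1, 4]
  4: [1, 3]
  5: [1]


Visit 4, enqueue [1, 3]
Visit 1, enqueue [0, 2, 5]
Visit 3, enqueue []
Visit 0, enqueue []
Visit 2, enqueue []
Visit 5, enqueue []

BFS order: [4, 1, 3, 0, 2, 5]


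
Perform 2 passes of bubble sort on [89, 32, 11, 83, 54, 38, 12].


Initial: [89, 32, 11, 83, 54, 38, 12]
Pass 1: [32, 11, 83, 54, 38, 12, 89] (6 swaps)
Pass 2: [11, 32, 54, 38, 12, 83, 89] (4 swaps)

After 2 passes: [11, 32, 54, 38, 12, 83, 89]


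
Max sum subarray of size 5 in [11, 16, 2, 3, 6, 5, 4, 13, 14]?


[0:5]: 38
[1:6]: 32
[2:7]: 20
[3:8]: 31
[4:9]: 42

Max: 42 at [4:9]


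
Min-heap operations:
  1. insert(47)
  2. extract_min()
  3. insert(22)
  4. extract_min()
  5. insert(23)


insert(47) -> [47]
extract_min()->47, []
insert(22) -> [22]
extract_min()->22, []
insert(23) -> [23]

Final heap: [23]


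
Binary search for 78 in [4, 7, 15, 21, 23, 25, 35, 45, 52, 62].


Step 1: lo=0, hi=9, mid=4, val=23
Step 2: lo=5, hi=9, mid=7, val=45
Step 3: lo=8, hi=9, mid=8, val=52
Step 4: lo=9, hi=9, mid=9, val=62

Not found


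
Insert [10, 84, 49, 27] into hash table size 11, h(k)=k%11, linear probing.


Insert 10: h=10 -> slot 10
Insert 84: h=7 -> slot 7
Insert 49: h=5 -> slot 5
Insert 27: h=5, 1 probes -> slot 6

Table: [None, None, None, None, None, 49, 27, 84, None, None, 10]


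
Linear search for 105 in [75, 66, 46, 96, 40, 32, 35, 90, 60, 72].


i=0: 75!=105
i=1: 66!=105
i=2: 46!=105
i=3: 96!=105
i=4: 40!=105
i=5: 32!=105
i=6: 35!=105
i=7: 90!=105
i=8: 60!=105
i=9: 72!=105

Not found, 10 comps


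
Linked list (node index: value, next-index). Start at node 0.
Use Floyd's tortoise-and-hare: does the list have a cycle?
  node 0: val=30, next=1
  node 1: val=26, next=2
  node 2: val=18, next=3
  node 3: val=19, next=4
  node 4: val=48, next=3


Floyd's tortoise (slow, +1) and hare (fast, +2):
  init: slow=0, fast=0
  step 1: slow=1, fast=2
  step 2: slow=2, fast=4
  step 3: slow=3, fast=4
  step 4: slow=4, fast=4
  slow == fast at node 4: cycle detected

Cycle: yes


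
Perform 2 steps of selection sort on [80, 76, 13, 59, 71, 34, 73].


Initial: [80, 76, 13, 59, 71, 34, 73]
Step 1: min=13 at 2
  Swap: [13, 76, 80, 59, 71, 34, 73]
Step 2: min=34 at 5
  Swap: [13, 34, 80, 59, 71, 76, 73]

After 2 steps: [13, 34, 80, 59, 71, 76, 73]


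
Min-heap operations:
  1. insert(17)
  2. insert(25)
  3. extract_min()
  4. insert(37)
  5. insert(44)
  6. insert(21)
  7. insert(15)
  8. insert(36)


insert(17) -> [17]
insert(25) -> [17, 25]
extract_min()->17, [25]
insert(37) -> [25, 37]
insert(44) -> [25, 37, 44]
insert(21) -> [21, 25, 44, 37]
insert(15) -> [15, 21, 44, 37, 25]
insert(36) -> [15, 21, 36, 37, 25, 44]

Final heap: [15, 21, 36, 37, 25, 44]


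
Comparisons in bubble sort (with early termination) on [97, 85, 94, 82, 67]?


Algorithm: bubble sort (with early termination)
Input: [97, 85, 94, 82, 67]
Sorted: [67, 82, 85, 94, 97]

10


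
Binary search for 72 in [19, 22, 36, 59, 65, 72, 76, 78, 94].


Step 1: lo=0, hi=8, mid=4, val=65
Step 2: lo=5, hi=8, mid=6, val=76
Step 3: lo=5, hi=5, mid=5, val=72

Found at index 5


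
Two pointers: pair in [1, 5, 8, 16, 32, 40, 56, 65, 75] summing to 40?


lo=0(1)+hi=8(75)=76
lo=0(1)+hi=7(65)=66
lo=0(1)+hi=6(56)=57
lo=0(1)+hi=5(40)=41
lo=0(1)+hi=4(32)=33
lo=1(5)+hi=4(32)=37
lo=2(8)+hi=4(32)=40

Yes: 8+32=40


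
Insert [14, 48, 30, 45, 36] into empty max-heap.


Insert 14: [14]
Insert 48: [48, 14]
Insert 30: [48, 14, 30]
Insert 45: [48, 45, 30, 14]
Insert 36: [48, 45, 30, 14, 36]

Final heap: [48, 45, 30, 14, 36]


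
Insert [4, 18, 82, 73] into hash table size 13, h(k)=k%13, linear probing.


Insert 4: h=4 -> slot 4
Insert 18: h=5 -> slot 5
Insert 82: h=4, 2 probes -> slot 6
Insert 73: h=8 -> slot 8

Table: [None, None, None, None, 4, 18, 82, None, 73, None, None, None, None]


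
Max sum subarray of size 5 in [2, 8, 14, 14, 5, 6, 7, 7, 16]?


[0:5]: 43
[1:6]: 47
[2:7]: 46
[3:8]: 39
[4:9]: 41

Max: 47 at [1:6]


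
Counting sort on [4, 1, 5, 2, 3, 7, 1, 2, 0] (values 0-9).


Input: [4, 1, 5, 2, 3, 7, 1, 2, 0]
Counts: [1, 2, 2, 1, 1, 1, 0, 1, 0, 0]

Sorted: [0, 1, 1, 2, 2, 3, 4, 5, 7]


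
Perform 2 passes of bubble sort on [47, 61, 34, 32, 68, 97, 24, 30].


Initial: [47, 61, 34, 32, 68, 97, 24, 30]
Pass 1: [47, 34, 32, 61, 68, 24, 30, 97] (4 swaps)
Pass 2: [34, 32, 47, 61, 24, 30, 68, 97] (4 swaps)

After 2 passes: [34, 32, 47, 61, 24, 30, 68, 97]


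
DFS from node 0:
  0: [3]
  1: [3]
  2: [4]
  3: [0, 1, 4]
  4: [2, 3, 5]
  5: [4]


Visit 0, push [3]
Visit 3, push [4, 1]
Visit 1, push []
Visit 4, push [5, 2]
Visit 2, push []
Visit 5, push []

DFS order: [0, 3, 1, 4, 2, 5]


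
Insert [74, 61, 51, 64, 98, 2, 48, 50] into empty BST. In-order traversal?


Insert 74: root
Insert 61: L from 74
Insert 51: L from 74 -> L from 61
Insert 64: L from 74 -> R from 61
Insert 98: R from 74
Insert 2: L from 74 -> L from 61 -> L from 51
Insert 48: L from 74 -> L from 61 -> L from 51 -> R from 2
Insert 50: L from 74 -> L from 61 -> L from 51 -> R from 2 -> R from 48

In-order: [2, 48, 50, 51, 61, 64, 74, 98]


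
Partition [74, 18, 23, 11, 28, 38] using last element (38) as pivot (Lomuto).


Pivot: 38
  18 <= 38: swap -> [18, 74, 23, 11, 28, 38]
  23 <= 38: swap -> [18, 23, 74, 11, 28, 38]
  11 <= 38: swap -> [18, 23, 11, 74, 28, 38]
  28 <= 38: swap -> [18, 23, 11, 28, 74, 38]
Place pivot at 4: [18, 23, 11, 28, 38, 74]

Partitioned: [18, 23, 11, 28, 38, 74]


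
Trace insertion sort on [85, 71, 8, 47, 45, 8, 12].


Initial: [85, 71, 8, 47, 45, 8, 12]
Insert 71: [71, 85, 8, 47, 45, 8, 12]
Insert 8: [8, 71, 85, 47, 45, 8, 12]
Insert 47: [8, 47, 71, 85, 45, 8, 12]
Insert 45: [8, 45, 47, 71, 85, 8, 12]
Insert 8: [8, 8, 45, 47, 71, 85, 12]
Insert 12: [8, 8, 12, 45, 47, 71, 85]

Sorted: [8, 8, 12, 45, 47, 71, 85]


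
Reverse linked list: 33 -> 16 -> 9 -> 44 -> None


Step 1: curr=33, set curr.next=prev(None) | reversed so far: 33
Step 2: curr=16, set curr.next=prev(33) | reversed so far: 16 -> 33
Step 3: curr=9, set curr.next=prev(16) | reversed so far: 9 -> 16 -> 33
Step 4: curr=44, set curr.next=prev(9) | reversed so far: 44 -> 9 -> 16 -> 33

44 -> 9 -> 16 -> 33 -> None


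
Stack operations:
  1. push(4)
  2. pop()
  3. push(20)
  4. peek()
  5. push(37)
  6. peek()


push(4) -> [4]
pop()->4, []
push(20) -> [20]
peek()->20
push(37) -> [20, 37]
peek()->37

Final stack: [20, 37]


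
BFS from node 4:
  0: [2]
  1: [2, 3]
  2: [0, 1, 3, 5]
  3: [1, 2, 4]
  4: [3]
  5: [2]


Visit 4, enqueue [3]
Visit 3, enqueue [1, 2]
Visit 1, enqueue []
Visit 2, enqueue [0, 5]
Visit 0, enqueue []
Visit 5, enqueue []

BFS order: [4, 3, 1, 2, 0, 5]


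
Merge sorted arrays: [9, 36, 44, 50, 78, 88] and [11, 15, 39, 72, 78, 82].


Take 9 from A
Take 11 from B
Take 15 from B
Take 36 from A
Take 39 from B
Take 44 from A
Take 50 from A
Take 72 from B
Take 78 from A
Take 78 from B
Take 82 from B

Merged: [9, 11, 15, 36, 39, 44, 50, 72, 78, 78, 82, 88]


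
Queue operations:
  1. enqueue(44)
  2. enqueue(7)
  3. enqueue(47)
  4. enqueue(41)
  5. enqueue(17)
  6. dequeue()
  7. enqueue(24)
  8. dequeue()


enqueue(44) -> [44]
enqueue(7) -> [44, 7]
enqueue(47) -> [44, 7, 47]
enqueue(41) -> [44, 7, 47, 41]
enqueue(17) -> [44, 7, 47, 41, 17]
dequeue()->44, [7, 47, 41, 17]
enqueue(24) -> [7, 47, 41, 17, 24]
dequeue()->7, [47, 41, 17, 24]

Final queue: [47, 41, 17, 24]


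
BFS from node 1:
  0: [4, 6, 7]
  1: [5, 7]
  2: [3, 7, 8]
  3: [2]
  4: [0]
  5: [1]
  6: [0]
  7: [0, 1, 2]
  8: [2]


Visit 1, enqueue [5, 7]
Visit 5, enqueue []
Visit 7, enqueue [0, 2]
Visit 0, enqueue [4, 6]
Visit 2, enqueue [3, 8]
Visit 4, enqueue []
Visit 6, enqueue []
Visit 3, enqueue []
Visit 8, enqueue []

BFS order: [1, 5, 7, 0, 2, 4, 6, 3, 8]


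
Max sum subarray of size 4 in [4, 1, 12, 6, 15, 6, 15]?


[0:4]: 23
[1:5]: 34
[2:6]: 39
[3:7]: 42

Max: 42 at [3:7]


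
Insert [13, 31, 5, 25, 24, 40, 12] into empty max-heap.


Insert 13: [13]
Insert 31: [31, 13]
Insert 5: [31, 13, 5]
Insert 25: [31, 25, 5, 13]
Insert 24: [31, 25, 5, 13, 24]
Insert 40: [40, 25, 31, 13, 24, 5]
Insert 12: [40, 25, 31, 13, 24, 5, 12]

Final heap: [40, 25, 31, 13, 24, 5, 12]


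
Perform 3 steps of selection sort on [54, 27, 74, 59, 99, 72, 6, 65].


Initial: [54, 27, 74, 59, 99, 72, 6, 65]
Step 1: min=6 at 6
  Swap: [6, 27, 74, 59, 99, 72, 54, 65]
Step 2: min=27 at 1
  Swap: [6, 27, 74, 59, 99, 72, 54, 65]
Step 3: min=54 at 6
  Swap: [6, 27, 54, 59, 99, 72, 74, 65]

After 3 steps: [6, 27, 54, 59, 99, 72, 74, 65]


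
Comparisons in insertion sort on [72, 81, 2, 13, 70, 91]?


Algorithm: insertion sort
Input: [72, 81, 2, 13, 70, 91]
Sorted: [2, 13, 70, 72, 81, 91]

10


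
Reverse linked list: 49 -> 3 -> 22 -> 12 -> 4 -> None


Step 1: curr=49, set curr.next=prev(None) | reversed so far: 49
Step 2: curr=3, set curr.next=prev(49) | reversed so far: 3 -> 49
Step 3: curr=22, set curr.next=prev(3) | reversed so far: 22 -> 3 -> 49
Step 4: curr=12, set curr.next=prev(22) | reversed so far: 12 -> 22 -> 3 -> 49
Step 5: curr=4, set curr.next=prev(12) | reversed so far: 4 -> 12 -> 22 -> 3 -> 49

4 -> 12 -> 22 -> 3 -> 49 -> None


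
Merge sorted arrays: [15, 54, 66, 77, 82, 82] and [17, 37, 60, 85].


Take 15 from A
Take 17 from B
Take 37 from B
Take 54 from A
Take 60 from B
Take 66 from A
Take 77 from A
Take 82 from A
Take 82 from A

Merged: [15, 17, 37, 54, 60, 66, 77, 82, 82, 85]


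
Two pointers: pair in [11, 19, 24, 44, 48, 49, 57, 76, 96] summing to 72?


lo=0(11)+hi=8(96)=107
lo=0(11)+hi=7(76)=87
lo=0(11)+hi=6(57)=68
lo=1(19)+hi=6(57)=76
lo=1(19)+hi=5(49)=68
lo=2(24)+hi=5(49)=73
lo=2(24)+hi=4(48)=72

Yes: 24+48=72


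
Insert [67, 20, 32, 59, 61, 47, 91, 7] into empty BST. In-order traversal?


Insert 67: root
Insert 20: L from 67
Insert 32: L from 67 -> R from 20
Insert 59: L from 67 -> R from 20 -> R from 32
Insert 61: L from 67 -> R from 20 -> R from 32 -> R from 59
Insert 47: L from 67 -> R from 20 -> R from 32 -> L from 59
Insert 91: R from 67
Insert 7: L from 67 -> L from 20

In-order: [7, 20, 32, 47, 59, 61, 67, 91]


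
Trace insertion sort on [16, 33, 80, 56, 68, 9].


Initial: [16, 33, 80, 56, 68, 9]
Insert 33: [16, 33, 80, 56, 68, 9]
Insert 80: [16, 33, 80, 56, 68, 9]
Insert 56: [16, 33, 56, 80, 68, 9]
Insert 68: [16, 33, 56, 68, 80, 9]
Insert 9: [9, 16, 33, 56, 68, 80]

Sorted: [9, 16, 33, 56, 68, 80]


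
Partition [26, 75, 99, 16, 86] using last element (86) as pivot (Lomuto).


Pivot: 86
  26 <= 86: advance i (no swap)
  75 <= 86: advance i (no swap)
  16 <= 86: swap -> [26, 75, 16, 99, 86]
Place pivot at 3: [26, 75, 16, 86, 99]

Partitioned: [26, 75, 16, 86, 99]


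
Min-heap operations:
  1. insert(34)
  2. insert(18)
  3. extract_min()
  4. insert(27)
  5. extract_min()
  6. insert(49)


insert(34) -> [34]
insert(18) -> [18, 34]
extract_min()->18, [34]
insert(27) -> [27, 34]
extract_min()->27, [34]
insert(49) -> [34, 49]

Final heap: [34, 49]


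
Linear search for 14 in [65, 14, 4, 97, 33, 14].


i=0: 65!=14
i=1: 14==14 found!

Found at 1, 2 comps


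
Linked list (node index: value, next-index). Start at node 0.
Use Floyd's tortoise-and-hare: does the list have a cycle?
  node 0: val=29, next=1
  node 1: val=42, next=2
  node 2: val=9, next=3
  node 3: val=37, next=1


Floyd's tortoise (slow, +1) and hare (fast, +2):
  init: slow=0, fast=0
  step 1: slow=1, fast=2
  step 2: slow=2, fast=1
  step 3: slow=3, fast=3
  slow == fast at node 3: cycle detected

Cycle: yes


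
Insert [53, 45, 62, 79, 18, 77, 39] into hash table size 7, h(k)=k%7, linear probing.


Insert 53: h=4 -> slot 4
Insert 45: h=3 -> slot 3
Insert 62: h=6 -> slot 6
Insert 79: h=2 -> slot 2
Insert 18: h=4, 1 probes -> slot 5
Insert 77: h=0 -> slot 0
Insert 39: h=4, 4 probes -> slot 1

Table: [77, 39, 79, 45, 53, 18, 62]


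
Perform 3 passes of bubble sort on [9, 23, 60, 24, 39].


Initial: [9, 23, 60, 24, 39]
Pass 1: [9, 23, 24, 39, 60] (2 swaps)
Pass 2: [9, 23, 24, 39, 60] (0 swaps)
Pass 3: [9, 23, 24, 39, 60] (0 swaps)

After 3 passes: [9, 23, 24, 39, 60]


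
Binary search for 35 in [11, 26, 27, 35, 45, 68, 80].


Step 1: lo=0, hi=6, mid=3, val=35

Found at index 3


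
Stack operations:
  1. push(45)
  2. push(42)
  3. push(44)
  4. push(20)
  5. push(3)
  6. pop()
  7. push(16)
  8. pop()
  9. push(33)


push(45) -> [45]
push(42) -> [45, 42]
push(44) -> [45, 42, 44]
push(20) -> [45, 42, 44, 20]
push(3) -> [45, 42, 44, 20, 3]
pop()->3, [45, 42, 44, 20]
push(16) -> [45, 42, 44, 20, 16]
pop()->16, [45, 42, 44, 20]
push(33) -> [45, 42, 44, 20, 33]

Final stack: [45, 42, 44, 20, 33]


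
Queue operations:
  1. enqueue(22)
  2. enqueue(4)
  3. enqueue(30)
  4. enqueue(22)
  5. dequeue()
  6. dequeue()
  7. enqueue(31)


enqueue(22) -> [22]
enqueue(4) -> [22, 4]
enqueue(30) -> [22, 4, 30]
enqueue(22) -> [22, 4, 30, 22]
dequeue()->22, [4, 30, 22]
dequeue()->4, [30, 22]
enqueue(31) -> [30, 22, 31]

Final queue: [30, 22, 31]


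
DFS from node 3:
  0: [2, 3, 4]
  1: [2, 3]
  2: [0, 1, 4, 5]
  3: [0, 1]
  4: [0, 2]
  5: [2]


Visit 3, push [1, 0]
Visit 0, push [4, 2]
Visit 2, push [5, 4, 1]
Visit 1, push []
Visit 4, push []
Visit 5, push []

DFS order: [3, 0, 2, 1, 4, 5]


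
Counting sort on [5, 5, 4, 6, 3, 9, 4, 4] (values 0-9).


Input: [5, 5, 4, 6, 3, 9, 4, 4]
Counts: [0, 0, 0, 1, 3, 2, 1, 0, 0, 1]

Sorted: [3, 4, 4, 4, 5, 5, 6, 9]


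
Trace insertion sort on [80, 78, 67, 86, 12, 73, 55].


Initial: [80, 78, 67, 86, 12, 73, 55]
Insert 78: [78, 80, 67, 86, 12, 73, 55]
Insert 67: [67, 78, 80, 86, 12, 73, 55]
Insert 86: [67, 78, 80, 86, 12, 73, 55]
Insert 12: [12, 67, 78, 80, 86, 73, 55]
Insert 73: [12, 67, 73, 78, 80, 86, 55]
Insert 55: [12, 55, 67, 73, 78, 80, 86]

Sorted: [12, 55, 67, 73, 78, 80, 86]


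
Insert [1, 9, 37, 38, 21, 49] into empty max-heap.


Insert 1: [1]
Insert 9: [9, 1]
Insert 37: [37, 1, 9]
Insert 38: [38, 37, 9, 1]
Insert 21: [38, 37, 9, 1, 21]
Insert 49: [49, 37, 38, 1, 21, 9]

Final heap: [49, 37, 38, 1, 21, 9]


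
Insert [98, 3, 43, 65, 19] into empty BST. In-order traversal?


Insert 98: root
Insert 3: L from 98
Insert 43: L from 98 -> R from 3
Insert 65: L from 98 -> R from 3 -> R from 43
Insert 19: L from 98 -> R from 3 -> L from 43

In-order: [3, 19, 43, 65, 98]


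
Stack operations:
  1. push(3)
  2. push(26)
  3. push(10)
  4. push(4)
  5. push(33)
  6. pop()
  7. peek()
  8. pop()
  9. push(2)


push(3) -> [3]
push(26) -> [3, 26]
push(10) -> [3, 26, 10]
push(4) -> [3, 26, 10, 4]
push(33) -> [3, 26, 10, 4, 33]
pop()->33, [3, 26, 10, 4]
peek()->4
pop()->4, [3, 26, 10]
push(2) -> [3, 26, 10, 2]

Final stack: [3, 26, 10, 2]


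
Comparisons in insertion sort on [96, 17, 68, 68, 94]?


Algorithm: insertion sort
Input: [96, 17, 68, 68, 94]
Sorted: [17, 68, 68, 94, 96]

7


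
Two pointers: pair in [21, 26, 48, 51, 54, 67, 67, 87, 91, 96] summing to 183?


lo=0(21)+hi=9(96)=117
lo=1(26)+hi=9(96)=122
lo=2(48)+hi=9(96)=144
lo=3(51)+hi=9(96)=147
lo=4(54)+hi=9(96)=150
lo=5(67)+hi=9(96)=163
lo=6(67)+hi=9(96)=163
lo=7(87)+hi=9(96)=183

Yes: 87+96=183


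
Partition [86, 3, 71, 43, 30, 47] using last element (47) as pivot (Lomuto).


Pivot: 47
  3 <= 47: swap -> [3, 86, 71, 43, 30, 47]
  43 <= 47: swap -> [3, 43, 71, 86, 30, 47]
  30 <= 47: swap -> [3, 43, 30, 86, 71, 47]
Place pivot at 3: [3, 43, 30, 47, 71, 86]

Partitioned: [3, 43, 30, 47, 71, 86]


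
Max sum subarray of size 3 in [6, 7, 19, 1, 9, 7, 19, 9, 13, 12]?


[0:3]: 32
[1:4]: 27
[2:5]: 29
[3:6]: 17
[4:7]: 35
[5:8]: 35
[6:9]: 41
[7:10]: 34

Max: 41 at [6:9]


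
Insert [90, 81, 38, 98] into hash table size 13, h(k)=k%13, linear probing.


Insert 90: h=12 -> slot 12
Insert 81: h=3 -> slot 3
Insert 38: h=12, 1 probes -> slot 0
Insert 98: h=7 -> slot 7

Table: [38, None, None, 81, None, None, None, 98, None, None, None, None, 90]


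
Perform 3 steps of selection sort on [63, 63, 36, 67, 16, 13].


Initial: [63, 63, 36, 67, 16, 13]
Step 1: min=13 at 5
  Swap: [13, 63, 36, 67, 16, 63]
Step 2: min=16 at 4
  Swap: [13, 16, 36, 67, 63, 63]
Step 3: min=36 at 2
  Swap: [13, 16, 36, 67, 63, 63]

After 3 steps: [13, 16, 36, 67, 63, 63]


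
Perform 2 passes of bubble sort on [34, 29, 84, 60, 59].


Initial: [34, 29, 84, 60, 59]
Pass 1: [29, 34, 60, 59, 84] (3 swaps)
Pass 2: [29, 34, 59, 60, 84] (1 swaps)

After 2 passes: [29, 34, 59, 60, 84]


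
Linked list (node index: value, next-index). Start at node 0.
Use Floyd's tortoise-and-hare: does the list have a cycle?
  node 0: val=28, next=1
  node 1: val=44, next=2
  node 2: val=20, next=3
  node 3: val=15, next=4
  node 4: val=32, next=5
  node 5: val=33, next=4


Floyd's tortoise (slow, +1) and hare (fast, +2):
  init: slow=0, fast=0
  step 1: slow=1, fast=2
  step 2: slow=2, fast=4
  step 3: slow=3, fast=4
  step 4: slow=4, fast=4
  slow == fast at node 4: cycle detected

Cycle: yes


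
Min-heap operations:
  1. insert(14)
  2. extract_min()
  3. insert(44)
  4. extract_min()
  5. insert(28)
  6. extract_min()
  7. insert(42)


insert(14) -> [14]
extract_min()->14, []
insert(44) -> [44]
extract_min()->44, []
insert(28) -> [28]
extract_min()->28, []
insert(42) -> [42]

Final heap: [42]


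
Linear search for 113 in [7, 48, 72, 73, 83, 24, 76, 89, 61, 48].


i=0: 7!=113
i=1: 48!=113
i=2: 72!=113
i=3: 73!=113
i=4: 83!=113
i=5: 24!=113
i=6: 76!=113
i=7: 89!=113
i=8: 61!=113
i=9: 48!=113

Not found, 10 comps


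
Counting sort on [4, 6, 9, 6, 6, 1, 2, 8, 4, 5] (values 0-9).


Input: [4, 6, 9, 6, 6, 1, 2, 8, 4, 5]
Counts: [0, 1, 1, 0, 2, 1, 3, 0, 1, 1]

Sorted: [1, 2, 4, 4, 5, 6, 6, 6, 8, 9]


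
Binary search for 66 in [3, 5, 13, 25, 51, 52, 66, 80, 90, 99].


Step 1: lo=0, hi=9, mid=4, val=51
Step 2: lo=5, hi=9, mid=7, val=80
Step 3: lo=5, hi=6, mid=5, val=52
Step 4: lo=6, hi=6, mid=6, val=66

Found at index 6
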